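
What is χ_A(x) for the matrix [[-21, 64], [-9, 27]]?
χ_A(x) = (x - 3)^2

xI - A = [[x + 21, -64], [9, x - 27]].

Expanding det(xI - A) along the first row:
det(xI - A) = + (x + 21)·det([[x - 27]]) - (-64)·det([[9]]).

Evaluating gives χ_A(x) = x^2 - 6x + 9 = (x - 3)^2.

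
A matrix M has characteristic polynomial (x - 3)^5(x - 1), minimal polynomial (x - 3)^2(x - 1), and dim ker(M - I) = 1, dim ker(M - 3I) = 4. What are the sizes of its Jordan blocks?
λ = 1: algebraic multiplicity 1 (exponent in χ_M), largest block size 1 (exponent in m_M), 1 block (geometric multiplicity). This forces block sizes [1].
λ = 3: algebraic multiplicity 5 (exponent in χ_M), largest block size 2 (exponent in m_M), 4 blocks (geometric multiplicity). These force block sizes [2, 1, 1, 1].

Jordan blocks: (1, 1), (3, 2), (3, 1), (3, 1), (3, 1)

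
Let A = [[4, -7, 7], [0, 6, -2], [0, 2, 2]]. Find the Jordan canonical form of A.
The characteristic polynomial is det(xI - A) = (x - 4)^3, so the eigenvalues are 4 (algebraic multiplicity 3).

For λ = 4: rank(A - 4I) = 1, rank((A - 4I)^2) = 0. The eigenspace has dimension 3 - 1 = 2, so there are 2 Jordan blocks; the rank sequence gives block sizes [2, 1].

Assembling the blocks gives the Jordan form J above.

J = [[4, 1, 0], [0, 4, 0], [0, 0, 4]]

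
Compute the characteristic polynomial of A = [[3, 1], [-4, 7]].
xI - A = [[x - 3, -1], [4, x - 7]].

Expanding det(xI - A) along the first row:
det(xI - A) = + (x - 3)·det([[x - 7]]) - (-1)·det([[4]]).

Evaluating gives χ_A(x) = x^2 - 10x + 25 = (x - 5)^2.

χ_A(x) = (x - 5)^2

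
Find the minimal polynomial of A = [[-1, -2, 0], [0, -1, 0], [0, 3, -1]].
m_A(x) = (x + 1)^2

The characteristic polynomial factors as (x + 1)^3. The minimal polynomial is ∏(x - λ)^{k_λ} where k_λ is the size of the largest Jordan block at λ.

For λ = -1: rank(A + I) = 1, and the largest Jordan block has size 2 (the smallest k with rank((A + I)^k) = rank((A + I)^(k+1))).

So m_A(x) = (x + 1)^2.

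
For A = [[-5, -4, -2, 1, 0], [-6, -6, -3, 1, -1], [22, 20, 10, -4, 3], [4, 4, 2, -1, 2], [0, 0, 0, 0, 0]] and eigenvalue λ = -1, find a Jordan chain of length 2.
v_1 = [[0, -1, 2, 1, 0]]^T, v_2 = [[1, 0, -2, 0, 0]]^T

We seek v_1 ∈ ker((A + I)^2) \ ker(A + I), then set v_{i+1} = (A + I) v_i.

One such chain is v_1 = [[0, -1, 2, 1, 0]]^T, v_2 = [[1, 0, -2, 0, 0]]^T. Check: (A + I) v_2 = [[0, 0, 0, 0, 0]]^T = 0.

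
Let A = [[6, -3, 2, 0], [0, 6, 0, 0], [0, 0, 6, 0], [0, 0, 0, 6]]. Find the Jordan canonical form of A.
J = [[6, 1, 0, 0], [0, 6, 0, 0], [0, 0, 6, 0], [0, 0, 0, 6]]

The characteristic polynomial is det(xI - A) = (x - 6)^4, so the eigenvalues are 6 (algebraic multiplicity 4).

For λ = 6: rank(A - 6I) = 1, rank((A - 6I)^2) = 0. The eigenspace has dimension 4 - 1 = 3, so there are 3 Jordan blocks; the rank sequence gives block sizes [2, 1, 1].

Assembling the blocks gives the Jordan form J above.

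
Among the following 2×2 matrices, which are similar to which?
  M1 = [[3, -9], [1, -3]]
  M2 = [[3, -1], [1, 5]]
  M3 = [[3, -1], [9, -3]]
Characteristic polynomials: χ_{M1} = x^2, χ_{M2} = (x - 4)^2, χ_{M3} = x^2.

{M1, M3}: invariant factors x^2.

{M2}: invariant factors (x - 4)^2.

Matrices are similar if and only if their invariant-factor lists agree; the partition into similarity classes is {M1, M3}, {M2}.

2 classes: {M1, M3}, {M2}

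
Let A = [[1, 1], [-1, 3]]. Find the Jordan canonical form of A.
The characteristic polynomial is det(xI - A) = (x - 2)^2, so the eigenvalues are 2 (algebraic multiplicity 2).

For λ = 2: rank(A - 2I) = 1, rank((A - 2I)^2) = 0. The eigenspace has dimension 2 - 1 = 1, so there is 1 Jordan block; the rank sequence gives block sizes [2].

Assembling the blocks gives the Jordan form J above.

J = [[2, 1], [0, 2]]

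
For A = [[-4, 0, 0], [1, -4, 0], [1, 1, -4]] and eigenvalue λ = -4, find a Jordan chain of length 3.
v_1 = [[1, -2, -2]]^T, v_2 = [[0, 1, -1]]^T, v_3 = [[0, 0, 1]]^T

We seek v_1 ∈ ker((A + 4I)^3) \ ker((A + 4I)^2), then set v_{i+1} = (A + 4I) v_i.

One such chain is v_1 = [[1, -2, -2]]^T, v_2 = [[0, 1, -1]]^T, v_3 = [[0, 0, 1]]^T. Check: (A + 4I) v_3 = [[0, 0, 0]]^T = 0.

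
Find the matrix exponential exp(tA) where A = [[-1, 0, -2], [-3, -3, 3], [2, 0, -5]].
A has Jordan form J = [[-3, 1, 0], [0, -3, 0], [0, 0, -3]] with A = PJP^{-1}, so e^{tA} = P e^{tJ} P^{-1}.

For a Jordan block J_k(λ), e^{tJ_k(λ)} = e^{λt} · (I + tN + t^2 N^2/2! + ... + t^{k-1} N^{k-1}/(k-1)!) where N is the nilpotent superdiagonal part.

Assembling the blocks and conjugating back gives the entries of e^{tA} as shown above.

e^{tA} = [[(2*t + 1)*e^{-3*t}, 0, -2*t*e^{-3*t}], [-3*t*e^{-3*t}, e^{-3*t}, 3*t*e^{-3*t}], [2*t*e^{-3*t}, 0, (1 - 2*t)*e^{-3*t}]]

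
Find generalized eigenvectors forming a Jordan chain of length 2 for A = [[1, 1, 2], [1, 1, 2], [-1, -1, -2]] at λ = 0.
We seek v_1 ∈ ker(A^2) \ ker(A), then set v_{i+1} = A v_i.

One such chain is v_1 = [[0, 1, 0]]^T, v_2 = [[1, 1, -1]]^T. Check: A v_2 = [[0, 0, 0]]^T = 0.

v_1 = [[0, 1, 0]]^T, v_2 = [[1, 1, -1]]^T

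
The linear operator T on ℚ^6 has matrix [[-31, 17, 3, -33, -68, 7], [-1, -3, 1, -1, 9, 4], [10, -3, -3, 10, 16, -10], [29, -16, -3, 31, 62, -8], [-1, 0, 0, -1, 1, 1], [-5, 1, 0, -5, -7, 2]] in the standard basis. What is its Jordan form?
The characteristic polynomial is det(xI - A) = (x - 2)^3(x + 3)^3, so the eigenvalues are -3 (algebraic multiplicity 3), 2 (algebraic multiplicity 3).

For λ = -3: rank(A + 3I) = 5, rank((A + 3I)^2) = 4, rank((A + 3I)^3) = 3. The eigenspace has dimension 6 - 5 = 1, so there is 1 Jordan block; the rank sequence gives block sizes [3].

For λ = 2: rank(A - 2I) = 5, rank((A - 2I)^2) = 4, rank((A - 2I)^3) = 3. The eigenspace has dimension 6 - 5 = 1, so there is 1 Jordan block; the rank sequence gives block sizes [3].

Assembling the blocks gives the Jordan form J above.

J = [[-3, 1, 0, 0, 0, 0], [0, -3, 1, 0, 0, 0], [0, 0, -3, 0, 0, 0], [0, 0, 0, 2, 1, 0], [0, 0, 0, 0, 2, 1], [0, 0, 0, 0, 0, 2]]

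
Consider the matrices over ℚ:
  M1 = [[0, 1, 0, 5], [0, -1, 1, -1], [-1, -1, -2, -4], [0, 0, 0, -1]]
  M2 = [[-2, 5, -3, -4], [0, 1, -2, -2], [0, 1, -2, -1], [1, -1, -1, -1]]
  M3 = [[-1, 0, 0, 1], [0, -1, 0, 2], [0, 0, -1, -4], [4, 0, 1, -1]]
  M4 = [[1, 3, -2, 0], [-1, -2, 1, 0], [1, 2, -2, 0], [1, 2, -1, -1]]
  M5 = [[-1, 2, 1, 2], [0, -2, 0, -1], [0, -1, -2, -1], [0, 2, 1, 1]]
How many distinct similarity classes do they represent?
Characteristic polynomials: χ_{M1} = (x + 1)^4, χ_{M2} = (x + 1)^4, χ_{M3} = (x + 1)^4, χ_{M4} = (x + 1)^4, χ_{M5} = (x + 1)^4.

{M1, M2, M3, M4, M5}: invariant factors x + 1, (x + 1)^3.

Matrices are similar if and only if their invariant-factor lists agree; the partition into similarity classes is {M1, M2, M3, M4, M5}.

1 class: {M1, M2, M3, M4, M5}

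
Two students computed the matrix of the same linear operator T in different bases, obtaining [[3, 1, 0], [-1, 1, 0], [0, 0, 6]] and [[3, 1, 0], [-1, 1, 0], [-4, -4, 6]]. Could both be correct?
Yes.

Two matrices over a field are similar if and only if they have the same invariant factors.

Both A and B have characteristic polynomial (x - 6)(x - 2)^2 and minimal polynomial (x - 6)(x - 2)^2. Computing further, both have invariant factors (x - 6)(x - 2)^2. Hence A and B are similar.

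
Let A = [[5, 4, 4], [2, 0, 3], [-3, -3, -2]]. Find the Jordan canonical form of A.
The characteristic polynomial is det(xI - A) = (x - 1)^3, so the eigenvalues are 1 (algebraic multiplicity 3).

For λ = 1: rank(A - I) = 2, rank((A - I)^2) = 1, rank((A - I)^3) = 0. The eigenspace has dimension 3 - 2 = 1, so there is 1 Jordan block; the rank sequence gives block sizes [3].

Assembling the blocks gives the Jordan form J above.

J = [[1, 1, 0], [0, 1, 1], [0, 0, 1]]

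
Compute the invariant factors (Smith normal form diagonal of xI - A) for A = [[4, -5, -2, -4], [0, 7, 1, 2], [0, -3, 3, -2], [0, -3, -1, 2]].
The Jordan structure of A has elementary divisors (x - 4)^3, (x - 4). Arranging the block sizes at each eigenvalue in decreasing order and taking row products gives the invariant factors.

Invariant factors (smallest first, each dividing the next): x - 4, (x - 4)^3.

Check: the last factor (x - 4)^3 is the minimal polynomial, and the product (x - 4)^4 is the characteristic polynomial.

x - 4, (x - 4)^3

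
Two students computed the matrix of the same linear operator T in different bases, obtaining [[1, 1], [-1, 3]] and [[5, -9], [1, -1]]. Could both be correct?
Yes.

Two matrices over a field are similar if and only if they have the same invariant factors.

Both A and B have characteristic polynomial (x - 2)^2 and minimal polynomial (x - 2)^2. Computing further, both have invariant factors (x - 2)^2. Hence A and B are similar.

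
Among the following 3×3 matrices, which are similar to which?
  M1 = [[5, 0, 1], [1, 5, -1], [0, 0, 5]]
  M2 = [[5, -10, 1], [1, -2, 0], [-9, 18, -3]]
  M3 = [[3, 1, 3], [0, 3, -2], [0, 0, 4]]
3 classes: {M1}, {M2}, {M3}

Characteristic polynomials: χ_{M1} = (x - 5)^3, χ_{M2} = x^3, χ_{M3} = (x - 4)(x - 3)^2.

{M1}: invariant factors (x - 5)^3.

{M2}: invariant factors x^3.

{M3}: invariant factors (x - 4)(x - 3)^2.

Matrices are similar if and only if their invariant-factor lists agree; the partition into similarity classes is {M1}, {M2}, {M3}.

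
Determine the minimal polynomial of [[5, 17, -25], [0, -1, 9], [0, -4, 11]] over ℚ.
m_A(x) = (x - 5)^3

The characteristic polynomial factors as (x - 5)^3. The minimal polynomial is ∏(x - λ)^{k_λ} where k_λ is the size of the largest Jordan block at λ.

For λ = 5: rank(A - 5I) = 2, and the largest Jordan block has size 3 (the smallest k with rank((A - 5I)^k) = rank((A - 5I)^(k+1))).

So m_A(x) = (x - 5)^3.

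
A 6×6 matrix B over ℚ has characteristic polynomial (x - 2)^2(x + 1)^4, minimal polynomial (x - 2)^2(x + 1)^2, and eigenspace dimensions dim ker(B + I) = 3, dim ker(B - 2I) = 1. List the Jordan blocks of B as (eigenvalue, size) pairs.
Jordan blocks: (-1, 2), (-1, 1), (-1, 1), (2, 2)

λ = -1: algebraic multiplicity 4 (exponent in χ_B), largest block size 2 (exponent in m_B), 3 blocks (geometric multiplicity). These force block sizes [2, 1, 1].
λ = 2: algebraic multiplicity 2 (exponent in χ_B), largest block size 2 (exponent in m_B), 1 block (geometric multiplicity). This forces block sizes [2].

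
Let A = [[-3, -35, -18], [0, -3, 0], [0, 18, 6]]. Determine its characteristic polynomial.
χ_A(x) = (x - 6)(x + 3)^2

xI - A = [[x + 3, 35, 18], [0, x + 3, 0], [0, -18, x - 6]].

Expanding det(xI - A) along the first row:
det(xI - A) = + (x + 3)·det([[x + 3, 0], [-18, x - 6]]) - (35)·det([[0, 0], [0, x - 6]]) + (18)·det([[0, x + 3], [0, -18]]).

Evaluating gives χ_A(x) = x^3 - 27x - 54 = (x - 6)(x + 3)^2.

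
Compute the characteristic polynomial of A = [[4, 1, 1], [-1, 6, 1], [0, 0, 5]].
xI - A = [[x - 4, -1, -1], [1, x - 6, -1], [0, 0, x - 5]].

Expanding det(xI - A) along the first row:
det(xI - A) = + (x - 4)·det([[x - 6, -1], [0, x - 5]]) - (-1)·det([[1, -1], [0, x - 5]]) + (-1)·det([[1, x - 6], [0, 0]]).

Evaluating gives χ_A(x) = x^3 - 15x^2 + 75x - 125 = (x - 5)^3.

χ_A(x) = (x - 5)^3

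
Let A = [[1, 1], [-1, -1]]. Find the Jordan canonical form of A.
J = [[0, 1], [0, 0]]

The characteristic polynomial is det(xI - A) = x^2, so the eigenvalues are 0 (algebraic multiplicity 2).

For λ = 0: rank(A) = 1, rank(A^2) = 0. The eigenspace has dimension 2 - 1 = 1, so there is 1 Jordan block; the rank sequence gives block sizes [2].

Assembling the blocks gives the Jordan form J above.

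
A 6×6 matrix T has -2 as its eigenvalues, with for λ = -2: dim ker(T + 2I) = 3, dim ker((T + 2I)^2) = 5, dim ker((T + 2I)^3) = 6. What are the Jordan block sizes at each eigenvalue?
λ = -2: successive nullity increments [3, 2, 1] count blocks of size ≥ k; block sizes are [3, 2, 1].

Jordan blocks: (-2, 3), (-2, 2), (-2, 1)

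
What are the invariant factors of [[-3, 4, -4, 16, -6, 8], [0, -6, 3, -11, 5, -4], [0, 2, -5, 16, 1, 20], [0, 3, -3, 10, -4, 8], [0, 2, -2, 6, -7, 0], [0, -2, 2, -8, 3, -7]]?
The Jordan structure of A has elementary divisors (x + 3)^2, (x + 3)^2, (x + 3), (x + 3). Arranging the block sizes at each eigenvalue in decreasing order and taking row products gives the invariant factors.

Invariant factors (smallest first, each dividing the next): x + 3, x + 3, (x + 3)^2, (x + 3)^2.

Check: the last factor (x + 3)^2 is the minimal polynomial, and the product (x + 3)^6 is the characteristic polynomial.

x + 3, x + 3, (x + 3)^2, (x + 3)^2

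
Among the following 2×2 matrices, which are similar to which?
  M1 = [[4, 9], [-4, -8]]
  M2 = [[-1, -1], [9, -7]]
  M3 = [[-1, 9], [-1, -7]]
Characteristic polynomials: χ_{M1} = (x + 2)^2, χ_{M2} = (x + 4)^2, χ_{M3} = (x + 4)^2.

{M1}: invariant factors (x + 2)^2.

{M2, M3}: invariant factors (x + 4)^2.

Matrices are similar if and only if their invariant-factor lists agree; the partition into similarity classes is {M1}, {M2, M3}.

2 classes: {M1}, {M2, M3}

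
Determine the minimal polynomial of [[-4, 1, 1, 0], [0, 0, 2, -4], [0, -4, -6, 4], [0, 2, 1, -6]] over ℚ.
The characteristic polynomial factors as (x + 4)^4. The minimal polynomial is ∏(x - λ)^{k_λ} where k_λ is the size of the largest Jordan block at λ.

For λ = -4: rank(A + 4I) = 2, and the largest Jordan block has size 2 (the smallest k with rank((A + 4I)^k) = rank((A + 4I)^(k+1))).

So m_A(x) = (x + 4)^2.

m_A(x) = (x + 4)^2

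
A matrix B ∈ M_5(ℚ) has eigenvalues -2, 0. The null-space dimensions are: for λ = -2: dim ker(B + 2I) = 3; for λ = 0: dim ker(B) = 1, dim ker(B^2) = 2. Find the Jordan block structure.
λ = -2: successive nullity increments [3] count blocks of size ≥ k; block sizes are [1, 1, 1].
λ = 0: successive nullity increments [1, 1] count blocks of size ≥ k; block sizes are [2].

Jordan blocks: (-2, 1), (-2, 1), (-2, 1), (0, 2)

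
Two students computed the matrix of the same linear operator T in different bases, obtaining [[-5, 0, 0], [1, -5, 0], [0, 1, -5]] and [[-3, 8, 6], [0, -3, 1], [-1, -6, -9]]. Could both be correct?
Two matrices over a field are similar if and only if they have the same invariant factors.

Both A and B have characteristic polynomial (x + 5)^3 and minimal polynomial (x + 5)^3. Computing further, both have invariant factors (x + 5)^3. Hence A and B are similar.

Yes.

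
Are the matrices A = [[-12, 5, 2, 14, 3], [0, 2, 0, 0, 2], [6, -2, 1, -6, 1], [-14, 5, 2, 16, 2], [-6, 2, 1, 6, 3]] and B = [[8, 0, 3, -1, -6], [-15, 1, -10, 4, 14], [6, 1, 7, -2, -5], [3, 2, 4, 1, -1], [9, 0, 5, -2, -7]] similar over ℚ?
Two matrices over a field are similar if and only if they have the same invariant factors.

Both A and B have characteristic polynomial (x - 2)^5 and minimal polynomial (x - 2)^3. Computing further, both have invariant factors (x - 2)^2, (x - 2)^3. Hence A and B are similar.

Yes.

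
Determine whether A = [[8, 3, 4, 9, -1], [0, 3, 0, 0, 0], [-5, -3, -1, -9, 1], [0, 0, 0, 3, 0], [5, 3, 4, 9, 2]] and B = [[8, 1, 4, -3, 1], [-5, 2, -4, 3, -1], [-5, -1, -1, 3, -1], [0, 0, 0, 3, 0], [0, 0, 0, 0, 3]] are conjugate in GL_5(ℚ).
Two matrices over a field are similar if and only if they have the same invariant factors.

Both A and B have characteristic polynomial (x - 3)^5 and minimal polynomial (x - 3)^2. Computing further, both have invariant factors x - 3, x - 3, x - 3, (x - 3)^2. Hence A and B are similar.

Yes.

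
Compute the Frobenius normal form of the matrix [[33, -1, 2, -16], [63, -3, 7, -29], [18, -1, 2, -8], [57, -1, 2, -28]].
The invariant factors of A (the non-unit diagonal entries of the Smith normal form of xI - A over ℚ[x]) are (x - 4)(x^3 - 2x - 3), each dividing the next. The characteristic polynomial is their product, (x - 4)(x^3 - 2x - 3).

The rational canonical form is the block-diagonal matrix of companion matrices C(f_i):
R = [[0, 0, 0, -12], [1, 0, 0, -5], [0, 1, 0, 2], [0, 0, 1, 4]].

Note the characteristic polynomial does not split into linear factors over ℚ, so A has no Jordan form over ℚ; the rational canonical form exists over any field.

R = [[0, 0, 0, -12], [1, 0, 0, -5], [0, 1, 0, 2], [0, 0, 1, 4]]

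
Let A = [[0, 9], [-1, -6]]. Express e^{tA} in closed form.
A has Jordan form J = [[-3, 1], [0, -3]] with A = PJP^{-1}, so e^{tA} = P e^{tJ} P^{-1}.

For a Jordan block J_k(λ), e^{tJ_k(λ)} = e^{λt} · (I + tN + t^2 N^2/2! + ... + t^{k-1} N^{k-1}/(k-1)!) where N is the nilpotent superdiagonal part.

Assembling the blocks and conjugating back gives the entries of e^{tA} as shown above.

e^{tA} = [[(3*t + 1)*e^{-3*t}, 9*t*e^{-3*t}], [-t*e^{-3*t}, (1 - 3*t)*e^{-3*t}]]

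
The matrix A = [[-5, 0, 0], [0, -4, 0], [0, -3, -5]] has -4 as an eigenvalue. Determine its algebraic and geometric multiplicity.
The characteristic polynomial is (x + 4)(x + 5)^2, so the factor x + 4 appears with exponent 1: the algebraic multiplicity is 1.

rank(A + 4I) = 2, so the eigenspace has dimension 3 - 2 = 1: the geometric multiplicity is 1.

algebraic multiplicity 1, geometric multiplicity 1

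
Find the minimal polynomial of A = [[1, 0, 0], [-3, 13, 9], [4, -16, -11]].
m_A(x) = (x - 1)^2

The characteristic polynomial factors as (x - 1)^3. The minimal polynomial is ∏(x - λ)^{k_λ} where k_λ is the size of the largest Jordan block at λ.

For λ = 1: rank(A - I) = 1, and the largest Jordan block has size 2 (the smallest k with rank((A - I)^k) = rank((A - I)^(k+1))).

So m_A(x) = (x - 1)^2.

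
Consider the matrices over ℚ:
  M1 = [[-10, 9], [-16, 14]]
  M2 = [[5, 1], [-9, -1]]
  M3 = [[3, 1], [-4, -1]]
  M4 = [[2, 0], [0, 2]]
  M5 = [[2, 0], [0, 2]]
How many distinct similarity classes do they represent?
3 classes: {M1, M2}, {M3}, {M4, M5}

Characteristic polynomials: χ_{M1} = (x - 2)^2, χ_{M2} = (x - 2)^2, χ_{M3} = (x - 1)^2, χ_{M4} = (x - 2)^2, χ_{M5} = (x - 2)^2.

{M1, M2}: invariant factors (x - 2)^2.

{M3}: invariant factors (x - 1)^2.

{M4, M5}: invariant factors x - 2, x - 2.

Matrices are similar if and only if their invariant-factor lists agree; the partition into similarity classes is {M1, M2}, {M3}, {M4, M5}.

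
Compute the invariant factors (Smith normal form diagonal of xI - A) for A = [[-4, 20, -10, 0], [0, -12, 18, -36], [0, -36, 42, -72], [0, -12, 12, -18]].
x - 6, x(x - 6)(x + 4)

The Jordan structure of A has elementary divisors (x + 4), x, (x - 6), (x - 6). Arranging the block sizes at each eigenvalue in decreasing order and taking row products gives the invariant factors.

Invariant factors (smallest first, each dividing the next): x - 6, x(x - 6)(x + 4).

Check: the last factor x(x - 6)(x + 4) is the minimal polynomial, and the product x(x - 6)^2(x + 4) is the characteristic polynomial.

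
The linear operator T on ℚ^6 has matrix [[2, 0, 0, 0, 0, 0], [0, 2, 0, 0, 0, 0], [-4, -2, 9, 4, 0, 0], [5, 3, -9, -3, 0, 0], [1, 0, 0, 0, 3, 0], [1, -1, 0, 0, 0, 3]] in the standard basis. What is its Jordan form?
The characteristic polynomial is det(xI - A) = (x - 3)^4(x - 2)^2, so the eigenvalues are 2 (algebraic multiplicity 2), 3 (algebraic multiplicity 4).

For λ = 2: rank(A - 2I) = 4. The eigenspace has dimension 6 - 4 = 2, so there are 2 Jordan blocks; the rank sequence gives block sizes [1, 1].

For λ = 3: rank(A - 3I) = 3, rank((A - 3I)^2) = 2. The eigenspace has dimension 6 - 3 = 3, so there are 3 Jordan blocks; the rank sequence gives block sizes [2, 1, 1].

Assembling the blocks gives the Jordan form J above.

J = [[2, 0, 0, 0, 0, 0], [0, 2, 0, 0, 0, 0], [0, 0, 3, 1, 0, 0], [0, 0, 0, 3, 0, 0], [0, 0, 0, 0, 3, 0], [0, 0, 0, 0, 0, 3]]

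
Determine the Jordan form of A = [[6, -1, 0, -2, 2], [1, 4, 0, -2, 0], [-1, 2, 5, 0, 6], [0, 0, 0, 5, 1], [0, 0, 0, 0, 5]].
J = [[5, 1, 0, 0, 0], [0, 5, 1, 0, 0], [0, 0, 5, 0, 0], [0, 0, 0, 5, 1], [0, 0, 0, 0, 5]]

The characteristic polynomial is det(xI - A) = (x - 5)^5, so the eigenvalues are 5 (algebraic multiplicity 5).

For λ = 5: rank(A - 5I) = 3, rank((A - 5I)^2) = 1, rank((A - 5I)^3) = 0. The eigenspace has dimension 5 - 3 = 2, so there are 2 Jordan blocks; the rank sequence gives block sizes [3, 2].

Assembling the blocks gives the Jordan form J above.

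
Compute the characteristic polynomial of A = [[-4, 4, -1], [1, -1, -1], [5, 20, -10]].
xI - A = [[x + 4, -4, 1], [-1, x + 1, 1], [-5, -20, x + 10]].

Expanding det(xI - A) along the first row:
det(xI - A) = + (x + 4)·det([[x + 1, 1], [-20, x + 10]]) - (-4)·det([[-1, 1], [-5, x + 10]]) + (1)·det([[-1, x + 1], [-5, -20]]).

Evaluating gives χ_A(x) = x^3 + 15x^2 + 75x + 125 = (x + 5)^3.

χ_A(x) = (x + 5)^3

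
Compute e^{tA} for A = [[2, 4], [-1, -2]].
e^{tA} = [[2*t + 1, 4*t], [-t, 1 - 2*t]]

A has Jordan form J = [[0, 1], [0, 0]] with A = PJP^{-1}, so e^{tA} = P e^{tJ} P^{-1}.

For a Jordan block J_k(λ), e^{tJ_k(λ)} = e^{λt} · (I + tN + t^2 N^2/2! + ... + t^{k-1} N^{k-1}/(k-1)!) where N is the nilpotent superdiagonal part.

Assembling the blocks and conjugating back gives the entries of e^{tA} as shown above.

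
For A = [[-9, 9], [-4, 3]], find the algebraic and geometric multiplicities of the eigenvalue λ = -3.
The characteristic polynomial is (x + 3)^2, so the factor x + 3 appears with exponent 2: the algebraic multiplicity is 2.

rank(A + 3I) = 1, so the eigenspace has dimension 2 - 1 = 1: the geometric multiplicity is 1.

Since 1 < 2, A is not diagonalizable.

algebraic multiplicity 2, geometric multiplicity 1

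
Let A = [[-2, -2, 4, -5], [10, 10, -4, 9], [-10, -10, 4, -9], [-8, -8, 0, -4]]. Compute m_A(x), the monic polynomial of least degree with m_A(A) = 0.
m_A(x) = x(x - 4)^2

The characteristic polynomial factors as x^2(x - 4)^2. The minimal polynomial is ∏(x - λ)^{k_λ} where k_λ is the size of the largest Jordan block at λ.

For λ = 0: rank(A) = 2, and the largest Jordan block has size 1 (the smallest k with rank(A^k) = rank(A^(k+1))).
For λ = 4: rank(A - 4I) = 3, and the largest Jordan block has size 2 (the smallest k with rank((A - 4I)^k) = rank((A - 4I)^(k+1))).

So m_A(x) = x(x - 4)^2.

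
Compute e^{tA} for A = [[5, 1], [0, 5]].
A has Jordan form J = [[5, 1], [0, 5]] with A = PJP^{-1}, so e^{tA} = P e^{tJ} P^{-1}.

For a Jordan block J_k(λ), e^{tJ_k(λ)} = e^{λt} · (I + tN + t^2 N^2/2! + ... + t^{k-1} N^{k-1}/(k-1)!) where N is the nilpotent superdiagonal part.

Assembling the blocks and conjugating back gives the entries of e^{tA} as shown above.

e^{tA} = [[e^{5*t}, t*e^{5*t}], [0, e^{5*t}]]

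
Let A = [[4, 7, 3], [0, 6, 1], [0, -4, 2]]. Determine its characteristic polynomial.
χ_A(x) = (x - 4)^3

xI - A = [[x - 4, -7, -3], [0, x - 6, -1], [0, 4, x - 2]].

Expanding det(xI - A) along the first row:
det(xI - A) = + (x - 4)·det([[x - 6, -1], [4, x - 2]]) - (-7)·det([[0, -1], [0, x - 2]]) + (-3)·det([[0, x - 6], [0, 4]]).

Evaluating gives χ_A(x) = x^3 - 12x^2 + 48x - 64 = (x - 4)^3.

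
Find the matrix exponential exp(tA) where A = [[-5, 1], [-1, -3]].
A has Jordan form J = [[-4, 1], [0, -4]] with A = PJP^{-1}, so e^{tA} = P e^{tJ} P^{-1}.

For a Jordan block J_k(λ), e^{tJ_k(λ)} = e^{λt} · (I + tN + t^2 N^2/2! + ... + t^{k-1} N^{k-1}/(k-1)!) where N is the nilpotent superdiagonal part.

Assembling the blocks and conjugating back gives the entries of e^{tA} as shown above.

e^{tA} = [[(1 - t)*e^{-4*t}, t*e^{-4*t}], [-t*e^{-4*t}, (t + 1)*e^{-4*t}]]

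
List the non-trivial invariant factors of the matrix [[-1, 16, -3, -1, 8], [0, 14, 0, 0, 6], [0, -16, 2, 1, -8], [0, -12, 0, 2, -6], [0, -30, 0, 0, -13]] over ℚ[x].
(x - 2)(x + 1), (x - 2)^2(x + 1)

The Jordan structure of A has elementary divisors (x + 1), (x + 1), (x - 2)^2, (x - 2). Arranging the block sizes at each eigenvalue in decreasing order and taking row products gives the invariant factors.

Invariant factors (smallest first, each dividing the next): (x - 2)(x + 1), (x - 2)^2(x + 1).

Check: the last factor (x - 2)^2(x + 1) is the minimal polynomial, and the product (x - 2)^3(x + 1)^2 is the characteristic polynomial.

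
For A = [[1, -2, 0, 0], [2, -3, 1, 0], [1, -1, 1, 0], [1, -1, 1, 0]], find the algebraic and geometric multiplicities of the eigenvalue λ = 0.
The characteristic polynomial is x^3(x + 1), so the factor x appears with exponent 3: the algebraic multiplicity is 3.

rank(A) = 2, so the eigenspace has dimension 4 - 2 = 2: the geometric multiplicity is 2.

Since 2 < 3, A is not diagonalizable.

algebraic multiplicity 3, geometric multiplicity 2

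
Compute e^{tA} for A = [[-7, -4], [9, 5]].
A has Jordan form J = [[-1, 1], [0, -1]] with A = PJP^{-1}, so e^{tA} = P e^{tJ} P^{-1}.

For a Jordan block J_k(λ), e^{tJ_k(λ)} = e^{λt} · (I + tN + t^2 N^2/2! + ... + t^{k-1} N^{k-1}/(k-1)!) where N is the nilpotent superdiagonal part.

Assembling the blocks and conjugating back gives the entries of e^{tA} as shown above.

e^{tA} = [[(1 - 6*t)*e^{-t}, -4*t*e^{-t}], [9*t*e^{-t}, (6*t + 1)*e^{-t}]]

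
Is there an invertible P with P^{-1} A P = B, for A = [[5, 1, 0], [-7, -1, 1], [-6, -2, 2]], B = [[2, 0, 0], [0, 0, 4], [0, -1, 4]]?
Both have characteristic polynomial (x - 2)^3, but the minimal polynomial of A is (x - 2)^3 while the minimal polynomial of B is (x - 2)^2. The minimal polynomial is a similarity invariant, so A and B are not similar.

No.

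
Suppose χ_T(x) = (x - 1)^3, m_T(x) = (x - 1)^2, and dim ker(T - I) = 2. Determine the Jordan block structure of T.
Jordan blocks: (1, 2), (1, 1)

λ = 1: algebraic multiplicity 3 (exponent in χ_T), largest block size 2 (exponent in m_T), 2 blocks (geometric multiplicity). These force block sizes [2, 1].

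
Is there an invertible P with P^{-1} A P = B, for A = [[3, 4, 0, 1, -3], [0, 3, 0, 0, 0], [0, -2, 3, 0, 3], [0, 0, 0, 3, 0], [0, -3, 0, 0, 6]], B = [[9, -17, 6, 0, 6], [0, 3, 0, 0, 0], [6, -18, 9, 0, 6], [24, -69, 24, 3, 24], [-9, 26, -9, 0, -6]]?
No.

Both have characteristic polynomial (x - 6)(x - 3)^4 and minimal polynomial (x - 6)(x - 3)^2. But rank(A - 3I) = 3 for A while rank(B - 3I) = 2 for B, so the number of Jordan blocks at λ = 3 differs. A and B are not similar.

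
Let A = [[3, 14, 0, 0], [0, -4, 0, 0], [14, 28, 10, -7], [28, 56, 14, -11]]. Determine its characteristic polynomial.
xI - A = [[x - 3, -14, 0, 0], [0, x + 4, 0, 0], [-14, -28, x - 10, 7], [-28, -56, -14, x + 11]].

Expanding det(xI - A) along the first row:
det(xI - A) = + (x - 3)·det([[x + 4, 0, 0], [-28, x - 10, 7], [-56, -14, x + 11]]) - (-14)·det([[0, 0, 0], [-14, x - 10, 7], [-28, -14, x + 11]]) + (0)·det([[0, x + 4, 0], [-14, -28, 7], [-28, -56, x + 11]]) - (0)·det([[0, x + 4, 0], [-14, -28, x - 10], [-28, -56, -14]]).

Evaluating gives χ_A(x) = x^4 + 2x^3 - 23x^2 - 24x + 144 = (x - 3)^2(x + 4)^2.

χ_A(x) = (x - 3)^2(x + 4)^2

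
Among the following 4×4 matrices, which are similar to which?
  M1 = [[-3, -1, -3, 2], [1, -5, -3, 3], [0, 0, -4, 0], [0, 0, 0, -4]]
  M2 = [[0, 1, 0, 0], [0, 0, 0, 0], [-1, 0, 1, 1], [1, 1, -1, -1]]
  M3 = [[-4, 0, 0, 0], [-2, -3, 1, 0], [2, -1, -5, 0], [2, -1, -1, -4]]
Characteristic polynomials: χ_{M1} = (x + 4)^4, χ_{M2} = x^4, χ_{M3} = (x + 4)^4.

{M1}: invariant factors x + 4, (x + 4)^3.

{M2}: invariant factors x^2, x^2.

{M3}: invariant factors x + 4, x + 4, (x + 4)^2.

Matrices are similar if and only if their invariant-factor lists agree; the partition into similarity classes is {M1}, {M2}, {M3}.

3 classes: {M1}, {M2}, {M3}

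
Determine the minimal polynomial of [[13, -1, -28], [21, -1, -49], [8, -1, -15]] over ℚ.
m_A(x) = (x + 1)^3

The characteristic polynomial factors as (x + 1)^3. The minimal polynomial is ∏(x - λ)^{k_λ} where k_λ is the size of the largest Jordan block at λ.

For λ = -1: rank(A + I) = 2, and the largest Jordan block has size 3 (the smallest k with rank((A + I)^k) = rank((A + I)^(k+1))).

So m_A(x) = (x + 1)^3.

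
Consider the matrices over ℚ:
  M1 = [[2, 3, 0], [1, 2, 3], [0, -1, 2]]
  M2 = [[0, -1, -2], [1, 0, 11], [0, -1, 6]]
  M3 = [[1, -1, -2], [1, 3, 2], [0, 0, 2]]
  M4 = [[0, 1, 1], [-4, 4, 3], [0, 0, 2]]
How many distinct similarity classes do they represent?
Characteristic polynomials: χ_{M1} = (x - 2)^3, χ_{M2} = (x - 2)^3, χ_{M3} = (x - 2)^3, χ_{M4} = (x - 2)^3.

{M1, M2, M4}: invariant factors (x - 2)^3.

{M3}: invariant factors x - 2, (x - 2)^2.

Matrices are similar if and only if their invariant-factor lists agree; the partition into similarity classes is {M1, M2, M4}, {M3}.

2 classes: {M1, M2, M4}, {M3}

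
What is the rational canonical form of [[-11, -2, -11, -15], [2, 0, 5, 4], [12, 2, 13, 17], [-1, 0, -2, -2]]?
The invariant factors of A (the non-unit diagonal entries of the Smith normal form of xI - A over ℚ[x]) are x(x^3 - 2x - 2), each dividing the next. The characteristic polynomial is their product, x(x^3 - 2x - 2).

The rational canonical form is the block-diagonal matrix of companion matrices C(f_i):
R = [[0, 0, 0, 0], [1, 0, 0, 2], [0, 1, 0, 2], [0, 0, 1, 0]].

Note the characteristic polynomial does not split into linear factors over ℚ, so A has no Jordan form over ℚ; the rational canonical form exists over any field.

R = [[0, 0, 0, 0], [1, 0, 0, 2], [0, 1, 0, 2], [0, 0, 1, 0]]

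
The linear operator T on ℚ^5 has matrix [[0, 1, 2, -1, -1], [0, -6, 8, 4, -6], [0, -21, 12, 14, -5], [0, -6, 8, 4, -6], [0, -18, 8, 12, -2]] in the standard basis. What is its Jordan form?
J = [[0, 1, 0, 0, 0], [0, 0, 0, 0, 0], [0, 0, 0, 0, 0], [0, 0, 0, 4, 1], [0, 0, 0, 0, 4]]

The characteristic polynomial is det(xI - A) = x^3(x - 4)^2, so the eigenvalues are 0 (algebraic multiplicity 3), 4 (algebraic multiplicity 2).

For λ = 0: rank(A) = 3, rank(A^2) = 2. The eigenspace has dimension 5 - 3 = 2, so there are 2 Jordan blocks; the rank sequence gives block sizes [2, 1].

For λ = 4: rank(A - 4I) = 4, rank((A - 4I)^2) = 3. The eigenspace has dimension 5 - 4 = 1, so there is 1 Jordan block; the rank sequence gives block sizes [2].

Assembling the blocks gives the Jordan form J above.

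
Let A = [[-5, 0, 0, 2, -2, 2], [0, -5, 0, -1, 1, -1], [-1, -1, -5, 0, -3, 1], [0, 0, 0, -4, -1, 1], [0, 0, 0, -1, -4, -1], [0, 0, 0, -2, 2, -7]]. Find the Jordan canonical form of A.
J = [[-5, 1, 0, 0, 0, 0], [0, -5, 0, 0, 0, 0], [0, 0, -5, 1, 0, 0], [0, 0, 0, -5, 0, 0], [0, 0, 0, 0, -5, 0], [0, 0, 0, 0, 0, -5]]

The characteristic polynomial is det(xI - A) = (x + 5)^6, so the eigenvalues are -5 (algebraic multiplicity 6).

For λ = -5: rank(A + 5I) = 2, rank((A + 5I)^2) = 0. The eigenspace has dimension 6 - 2 = 4, so there are 4 Jordan blocks; the rank sequence gives block sizes [2, 2, 1, 1].

Assembling the blocks gives the Jordan form J above.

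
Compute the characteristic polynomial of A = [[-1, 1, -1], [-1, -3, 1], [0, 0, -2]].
χ_A(x) = (x + 2)^3

xI - A = [[x + 1, -1, 1], [1, x + 3, -1], [0, 0, x + 2]].

Expanding det(xI - A) along the first row:
det(xI - A) = + (x + 1)·det([[x + 3, -1], [0, x + 2]]) - (-1)·det([[1, -1], [0, x + 2]]) + (1)·det([[1, x + 3], [0, 0]]).

Evaluating gives χ_A(x) = x^3 + 6x^2 + 12x + 8 = (x + 2)^3.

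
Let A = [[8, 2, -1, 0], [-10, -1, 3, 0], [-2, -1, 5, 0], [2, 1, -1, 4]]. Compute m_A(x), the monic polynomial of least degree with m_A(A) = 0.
m_A(x) = (x - 4)^3

The characteristic polynomial factors as (x - 4)^4. The minimal polynomial is ∏(x - λ)^{k_λ} where k_λ is the size of the largest Jordan block at λ.

For λ = 4: rank(A - 4I) = 2, and the largest Jordan block has size 3 (the smallest k with rank((A - 4I)^k) = rank((A - 4I)^(k+1))).

So m_A(x) = (x - 4)^3.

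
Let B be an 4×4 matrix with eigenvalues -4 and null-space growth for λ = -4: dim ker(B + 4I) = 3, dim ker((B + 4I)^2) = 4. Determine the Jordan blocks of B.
Jordan blocks: (-4, 2), (-4, 1), (-4, 1)

λ = -4: successive nullity increments [3, 1] count blocks of size ≥ k; block sizes are [2, 1, 1].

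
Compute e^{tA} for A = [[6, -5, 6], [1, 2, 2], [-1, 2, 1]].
e^{tA} = [[(-t^2 + 3*t + 1)*e^{3*t}, t*(t - 5)*e^{3*t}, 2*t*(3 - t)*e^{3*t}], [t*e^{3*t}, (1 - t)*e^{3*t}, 2*t*e^{3*t}], [t*(t - 2)*e^{3*t}/2, t*(4 - t)*e^{3*t}/2, (t^2 - 2*t + 1)*e^{3*t}]]

A has Jordan form J = [[3, 1, 0], [0, 3, 1], [0, 0, 3]] with A = PJP^{-1}, so e^{tA} = P e^{tJ} P^{-1}.

For a Jordan block J_k(λ), e^{tJ_k(λ)} = e^{λt} · (I + tN + t^2 N^2/2! + ... + t^{k-1} N^{k-1}/(k-1)!) where N is the nilpotent superdiagonal part.

Assembling the blocks and conjugating back gives the entries of e^{tA} as shown above.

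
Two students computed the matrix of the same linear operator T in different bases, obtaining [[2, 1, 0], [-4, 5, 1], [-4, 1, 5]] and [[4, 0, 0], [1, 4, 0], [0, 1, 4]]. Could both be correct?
Two matrices over a field are similar if and only if they have the same invariant factors.

Both A and B have characteristic polynomial (x - 4)^3 and minimal polynomial (x - 4)^3. Computing further, both have invariant factors (x - 4)^3. Hence A and B are similar.

Yes.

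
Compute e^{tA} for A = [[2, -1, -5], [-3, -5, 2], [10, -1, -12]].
A has Jordan form J = [[-5, 1, 0], [0, -5, 1], [0, 0, -5]] with A = PJP^{-1}, so e^{tA} = P e^{tJ} P^{-1}.

For a Jordan block J_k(λ), e^{tJ_k(λ)} = e^{λt} · (I + tN + t^2 N^2/2! + ... + t^{k-1} N^{k-1}/(k-1)!) where N is the nilpotent superdiagonal part.

Assembling the blocks and conjugating back gives the entries of e^{tA} as shown above.

e^{tA} = [[(t^2 + 7*t + 1)*e^{-5*t}, -t*(t + 1)*e^{-5*t}, t*(-t - 5)*e^{-5*t}], [t*(-t - 6)*e^{-5*t}/2, (t^2 + 2)*e^{-5*t}/2, t*(t + 4)*e^{-5*t}/2], [t*(3*t + 20)*e^{-5*t}/2, t*(-3*t - 2)*e^{-5*t}/2, (-3*t^2 - 14*t + 2)*e^{-5*t}/2]]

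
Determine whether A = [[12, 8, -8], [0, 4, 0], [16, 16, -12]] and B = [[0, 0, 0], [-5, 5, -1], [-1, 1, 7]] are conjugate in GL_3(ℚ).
trace(A) = 4 but trace(B) = 12. The trace is a similarity invariant, so A and B are not similar.

No.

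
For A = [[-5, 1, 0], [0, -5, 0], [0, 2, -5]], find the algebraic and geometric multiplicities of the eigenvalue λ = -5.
algebraic multiplicity 3, geometric multiplicity 2

The characteristic polynomial is (x + 5)^3, so the factor x + 5 appears with exponent 3: the algebraic multiplicity is 3.

rank(A + 5I) = 1, so the eigenspace has dimension 3 - 1 = 2: the geometric multiplicity is 2.

Since 2 < 3, A is not diagonalizable.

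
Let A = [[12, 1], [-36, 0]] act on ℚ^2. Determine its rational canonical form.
The invariant factors of A (the non-unit diagonal entries of the Smith normal form of xI - A over ℚ[x]) are (x - 6)^2, each dividing the next. The characteristic polynomial is their product, (x - 6)^2.

The rational canonical form is the block-diagonal matrix of companion matrices C(f_i):
R = [[0, -36], [1, 12]].

R = [[0, -36], [1, 12]]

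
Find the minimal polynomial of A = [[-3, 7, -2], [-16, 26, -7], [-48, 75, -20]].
m_A(x) = (x - 1)^3

The characteristic polynomial factors as (x - 1)^3. The minimal polynomial is ∏(x - λ)^{k_λ} where k_λ is the size of the largest Jordan block at λ.

For λ = 1: rank(A - I) = 2, and the largest Jordan block has size 3 (the smallest k with rank((A - I)^k) = rank((A - I)^(k+1))).

So m_A(x) = (x - 1)^3.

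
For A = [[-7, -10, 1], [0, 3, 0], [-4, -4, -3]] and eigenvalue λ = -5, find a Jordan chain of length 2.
We seek v_1 ∈ ker((A + 5I)^2) \ ker(A + 5I), then set v_{i+1} = (A + 5I) v_i.

One such chain is v_1 = [[-2, 0, -3]]^T, v_2 = [[1, 0, 2]]^T. Check: (A + 5I) v_2 = [[0, 0, 0]]^T = 0.

v_1 = [[-2, 0, -3]]^T, v_2 = [[1, 0, 2]]^T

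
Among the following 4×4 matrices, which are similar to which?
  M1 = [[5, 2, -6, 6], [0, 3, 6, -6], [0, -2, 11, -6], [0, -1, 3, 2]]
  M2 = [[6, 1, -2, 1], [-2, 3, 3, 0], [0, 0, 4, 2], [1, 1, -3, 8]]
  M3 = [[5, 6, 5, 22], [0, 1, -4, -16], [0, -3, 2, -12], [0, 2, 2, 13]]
2 classes: {M1}, {M2, M3}

Characteristic polynomials: χ_{M1} = (x - 6)(x - 5)^3, χ_{M2} = (x - 6)(x - 5)^3, χ_{M3} = (x - 6)(x - 5)^3.

{M1}: invariant factors x - 5, x - 5, (x - 6)(x - 5).

{M2, M3}: invariant factors x - 5, (x - 6)(x - 5)^2.

Matrices are similar if and only if their invariant-factor lists agree; the partition into similarity classes is {M1}, {M2, M3}.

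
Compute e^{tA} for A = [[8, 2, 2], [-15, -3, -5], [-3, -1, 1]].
A has Jordan form J = [[2, 1, 0], [0, 2, 0], [0, 0, 2]] with A = PJP^{-1}, so e^{tA} = P e^{tJ} P^{-1}.

For a Jordan block J_k(λ), e^{tJ_k(λ)} = e^{λt} · (I + tN + t^2 N^2/2! + ... + t^{k-1} N^{k-1}/(k-1)!) where N is the nilpotent superdiagonal part.

Assembling the blocks and conjugating back gives the entries of e^{tA} as shown above.

e^{tA} = [[(6*t + 1)*e^{2*t}, 2*t*e^{2*t}, 2*t*e^{2*t}], [-15*t*e^{2*t}, (1 - 5*t)*e^{2*t}, -5*t*e^{2*t}], [-3*t*e^{2*t}, -t*e^{2*t}, (1 - t)*e^{2*t}]]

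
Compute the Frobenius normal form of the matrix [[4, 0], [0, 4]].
R = [[4, 0], [0, 4]]

The invariant factors of A (the non-unit diagonal entries of the Smith normal form of xI - A over ℚ[x]) are x - 4, x - 4, each dividing the next. The characteristic polynomial is their product, (x - 4)^2.

The rational canonical form is the block-diagonal matrix of companion matrices C(f_i):
R = [[4, 0], [0, 4]].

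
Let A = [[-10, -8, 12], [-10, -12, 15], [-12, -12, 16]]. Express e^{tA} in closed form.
A has Jordan form J = [[-2, 1, 0], [0, -2, 0], [0, 0, -2]] with A = PJP^{-1}, so e^{tA} = P e^{tJ} P^{-1}.

For a Jordan block J_k(λ), e^{tJ_k(λ)} = e^{λt} · (I + tN + t^2 N^2/2! + ... + t^{k-1} N^{k-1}/(k-1)!) where N is the nilpotent superdiagonal part.

Assembling the blocks and conjugating back gives the entries of e^{tA} as shown above.

e^{tA} = [[(1 - 8*t)*e^{-2*t}, -8*t*e^{-2*t}, 12*t*e^{-2*t}], [-10*t*e^{-2*t}, (1 - 10*t)*e^{-2*t}, 15*t*e^{-2*t}], [-12*t*e^{-2*t}, -12*t*e^{-2*t}, (18*t + 1)*e^{-2*t}]]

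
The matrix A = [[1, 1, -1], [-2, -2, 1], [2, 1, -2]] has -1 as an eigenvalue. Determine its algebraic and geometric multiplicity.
algebraic multiplicity 3, geometric multiplicity 2

The characteristic polynomial is (x + 1)^3, so the factor x + 1 appears with exponent 3: the algebraic multiplicity is 3.

rank(A + I) = 1, so the eigenspace has dimension 3 - 1 = 2: the geometric multiplicity is 2.

Since 2 < 3, A is not diagonalizable.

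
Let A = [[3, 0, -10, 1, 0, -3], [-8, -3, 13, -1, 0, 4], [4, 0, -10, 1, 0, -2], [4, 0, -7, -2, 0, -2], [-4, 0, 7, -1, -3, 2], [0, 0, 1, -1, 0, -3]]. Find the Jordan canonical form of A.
The characteristic polynomial is det(xI - A) = (x + 3)^6, so the eigenvalues are -3 (algebraic multiplicity 6).

For λ = -3: rank(A + 3I) = 2, rank((A + 3I)^2) = 0. The eigenspace has dimension 6 - 2 = 4, so there are 4 Jordan blocks; the rank sequence gives block sizes [2, 2, 1, 1].

Assembling the blocks gives the Jordan form J above.

J = [[-3, 1, 0, 0, 0, 0], [0, -3, 0, 0, 0, 0], [0, 0, -3, 1, 0, 0], [0, 0, 0, -3, 0, 0], [0, 0, 0, 0, -3, 0], [0, 0, 0, 0, 0, -3]]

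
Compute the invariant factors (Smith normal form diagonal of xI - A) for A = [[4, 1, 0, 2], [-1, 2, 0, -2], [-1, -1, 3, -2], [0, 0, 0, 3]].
x - 3, x - 3, (x - 3)^2

The Jordan structure of A has elementary divisors (x - 3)^2, (x - 3), (x - 3). Arranging the block sizes at each eigenvalue in decreasing order and taking row products gives the invariant factors.

Invariant factors (smallest first, each dividing the next): x - 3, x - 3, (x - 3)^2.

Check: the last factor (x - 3)^2 is the minimal polynomial, and the product (x - 3)^4 is the characteristic polynomial.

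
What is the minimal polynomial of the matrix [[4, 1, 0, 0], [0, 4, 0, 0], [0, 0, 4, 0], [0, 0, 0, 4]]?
The characteristic polynomial factors as (x - 4)^4. The minimal polynomial is ∏(x - λ)^{k_λ} where k_λ is the size of the largest Jordan block at λ.

For λ = 4: rank(A - 4I) = 1, and the largest Jordan block has size 2 (the smallest k with rank((A - 4I)^k) = rank((A - 4I)^(k+1))).

So m_A(x) = (x - 4)^2.

m_A(x) = (x - 4)^2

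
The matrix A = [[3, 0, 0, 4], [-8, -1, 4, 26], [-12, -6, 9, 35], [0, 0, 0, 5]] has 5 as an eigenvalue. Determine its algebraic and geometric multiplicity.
algebraic multiplicity 2, geometric multiplicity 1

The characteristic polynomial is (x - 5)^2(x - 3)^2, so the factor x - 5 appears with exponent 2: the algebraic multiplicity is 2.

rank(A - 5I) = 3, so the eigenspace has dimension 4 - 3 = 1: the geometric multiplicity is 1.

Since 1 < 2, A is not diagonalizable.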